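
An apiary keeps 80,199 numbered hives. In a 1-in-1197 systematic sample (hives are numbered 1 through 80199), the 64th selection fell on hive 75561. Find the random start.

k = 1197
r = 75561 − (64−1)×1197 = 75561 − 75411 = 150

150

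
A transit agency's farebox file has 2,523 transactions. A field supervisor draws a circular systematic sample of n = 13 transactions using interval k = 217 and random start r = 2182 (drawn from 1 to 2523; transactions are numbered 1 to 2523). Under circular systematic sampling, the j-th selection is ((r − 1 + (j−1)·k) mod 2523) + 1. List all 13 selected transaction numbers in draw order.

2182, 2399, 93, 310, 527, 744, 961, 1178, 1395, 1612, 1829, 2046, 2263

Selection 1: 2182
Selection 2: 2182 + 217 = 2399
Selection 3: 2399 + 217 = 2616 → 2616 − 2523 = 93
Selection 4: 93 + 217 = 310
Selection 5: 310 + 217 = 527
Selection 6: 527 + 217 = 744
Selection 7: 744 + 217 = 961
Selection 8: 961 + 217 = 1178
Selection 9: 1178 + 217 = 1395
Selection 10: 1395 + 217 = 1612
Selection 11: 1612 + 217 = 1829
Selection 12: 1829 + 217 = 2046
Selection 13: 2046 + 217 = 2263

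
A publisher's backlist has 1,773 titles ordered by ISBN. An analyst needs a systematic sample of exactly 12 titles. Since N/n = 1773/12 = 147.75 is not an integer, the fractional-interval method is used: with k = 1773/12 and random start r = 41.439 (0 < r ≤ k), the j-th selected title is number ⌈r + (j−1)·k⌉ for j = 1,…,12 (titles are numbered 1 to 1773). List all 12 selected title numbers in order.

j=1: r + 0k = 41.439 → ⌈·⌉ = 42
j=2: r + 1k = 189.189 → ⌈·⌉ = 190
j=3: r + 2k = 336.939 → ⌈·⌉ = 337
j=4: r + 3k = 484.689 → ⌈·⌉ = 485
j=5: r + 4k = 632.439 → ⌈·⌉ = 633
j=6: r + 5k = 780.189 → ⌈·⌉ = 781
j=7: r + 6k = 927.939 → ⌈·⌉ = 928
j=8: r + 7k = 1075.689 → ⌈·⌉ = 1076
j=9: r + 8k = 1223.439 → ⌈·⌉ = 1224
j=10: r + 9k = 1371.189 → ⌈·⌉ = 1372
j=11: r + 10k = 1518.939 → ⌈·⌉ = 1519
j=12: r + 11k = 1666.689 → ⌈·⌉ = 1667

42, 190, 337, 485, 633, 781, 928, 1076, 1224, 1372, 1519, 1667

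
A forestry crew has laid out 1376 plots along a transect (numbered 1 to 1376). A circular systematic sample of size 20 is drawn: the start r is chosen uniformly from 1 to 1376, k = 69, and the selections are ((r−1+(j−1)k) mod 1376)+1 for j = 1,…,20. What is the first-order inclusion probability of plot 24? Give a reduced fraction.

5/344

For each position j, as r ranges over 1…1376 the j-th selection hits every plot exactly once, so plot 24 is selected for exactly 20 of the 1376 starts.
Inclusion probability = 20/1376 = 5/344.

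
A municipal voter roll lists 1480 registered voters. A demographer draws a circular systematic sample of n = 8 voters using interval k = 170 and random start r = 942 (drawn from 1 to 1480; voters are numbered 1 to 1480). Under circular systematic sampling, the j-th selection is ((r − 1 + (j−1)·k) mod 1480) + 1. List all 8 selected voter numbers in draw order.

942, 1112, 1282, 1452, 142, 312, 482, 652

Selection 1: 942
Selection 2: 942 + 170 = 1112
Selection 3: 1112 + 170 = 1282
Selection 4: 1282 + 170 = 1452
Selection 5: 1452 + 170 = 1622 → 1622 − 1480 = 142
Selection 6: 142 + 170 = 312
Selection 7: 312 + 170 = 482
Selection 8: 482 + 170 = 652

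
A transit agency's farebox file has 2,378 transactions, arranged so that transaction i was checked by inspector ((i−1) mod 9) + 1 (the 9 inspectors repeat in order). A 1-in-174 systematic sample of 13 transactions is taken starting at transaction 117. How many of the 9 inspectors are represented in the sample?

Consecutive selections differ by k = 174, so their inspector numbers differ by 174 mod 9 = 3.
gcd(174, 9) = 3, so the sample visits 9/3 = 3 distinct residues mod 9.
Start 117 is inspector 9; the inspectors hit are 3, 6, 9.

3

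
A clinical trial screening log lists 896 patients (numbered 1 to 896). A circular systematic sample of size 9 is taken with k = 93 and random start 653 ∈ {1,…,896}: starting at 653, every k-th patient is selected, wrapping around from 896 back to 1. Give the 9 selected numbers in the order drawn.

Selection 1: 653
Selection 2: 653 + 93 = 746
Selection 3: 746 + 93 = 839
Selection 4: 839 + 93 = 932 → 932 − 896 = 36
Selection 5: 36 + 93 = 129
Selection 6: 129 + 93 = 222
Selection 7: 222 + 93 = 315
Selection 8: 315 + 93 = 408
Selection 9: 408 + 93 = 501

653, 746, 839, 36, 129, 222, 315, 408, 501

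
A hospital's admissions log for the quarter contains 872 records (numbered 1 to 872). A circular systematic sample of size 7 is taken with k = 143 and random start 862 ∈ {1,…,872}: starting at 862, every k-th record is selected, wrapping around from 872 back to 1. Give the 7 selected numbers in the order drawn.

Selection 1: 862
Selection 2: 862 + 143 = 1005 → 1005 − 872 = 133
Selection 3: 133 + 143 = 276
Selection 4: 276 + 143 = 419
Selection 5: 419 + 143 = 562
Selection 6: 562 + 143 = 705
Selection 7: 705 + 143 = 848

862, 133, 276, 419, 562, 705, 848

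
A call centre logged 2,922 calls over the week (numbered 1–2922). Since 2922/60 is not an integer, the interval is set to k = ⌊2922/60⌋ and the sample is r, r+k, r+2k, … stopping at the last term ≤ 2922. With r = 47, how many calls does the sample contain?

k = ⌊2922/60⌋ = 48
Achieved size = ⌊(2922 − 47)/48⌋ + 1 = ⌊2875/48⌋ + 1 = 59 + 1 = 60
(last selection: 47 + 59×48 = 2879 ≤ 2922; next would be 2927 > 2922)

60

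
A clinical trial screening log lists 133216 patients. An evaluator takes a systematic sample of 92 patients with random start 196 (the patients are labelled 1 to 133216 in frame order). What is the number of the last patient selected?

k = 133216/92 = 1448
92nd selection = r + (92−1)·k = 196 + 91×1448 = 196 + 131768 = 131964

131964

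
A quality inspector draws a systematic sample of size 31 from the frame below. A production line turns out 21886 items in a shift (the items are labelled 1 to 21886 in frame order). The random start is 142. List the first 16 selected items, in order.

142, 848, 1554, 2260, 2966, 3672, 4378, 5084, 5790, 6496, 7202, 7908, 8614, 9320, 10026, 10732

k = N/n = 21886/31 = 706
item 1: 142
item 2: 142 + 706 = 848
item 3: 848 + 706 = 1554
item 4: 1554 + 706 = 2260
item 5: 2260 + 706 = 2966
item 6: 2966 + 706 = 3672
item 7: 3672 + 706 = 4378
item 8: 4378 + 706 = 5084
item 9: 5084 + 706 = 5790
item 10: 5790 + 706 = 6496
item 11: 6496 + 706 = 7202
item 12: 7202 + 706 = 7908
item 13: 7908 + 706 = 8614
item 14: 8614 + 706 = 9320
item 15: 9320 + 706 = 10026
item 16: 10026 + 706 = 10732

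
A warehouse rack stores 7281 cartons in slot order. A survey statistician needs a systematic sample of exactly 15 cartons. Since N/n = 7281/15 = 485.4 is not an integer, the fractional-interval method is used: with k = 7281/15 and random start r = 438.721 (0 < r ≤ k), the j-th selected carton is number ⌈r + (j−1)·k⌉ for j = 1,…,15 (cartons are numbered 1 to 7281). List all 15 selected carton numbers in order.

439, 925, 1410, 1895, 2381, 2866, 3352, 3837, 4322, 4808, 5293, 5779, 6264, 6749, 7235

j=1: r + 0k = 438.721 → ⌈·⌉ = 439
j=2: r + 1k = 924.121 → ⌈·⌉ = 925
j=3: r + 2k = 1409.521 → ⌈·⌉ = 1410
j=4: r + 3k = 1894.921 → ⌈·⌉ = 1895
j=5: r + 4k = 2380.321 → ⌈·⌉ = 2381
j=6: r + 5k = 2865.721 → ⌈·⌉ = 2866
j=7: r + 6k = 3351.121 → ⌈·⌉ = 3352
j=8: r + 7k = 3836.521 → ⌈·⌉ = 3837
j=9: r + 8k = 4321.921 → ⌈·⌉ = 4322
j=10: r + 9k = 4807.321 → ⌈·⌉ = 4808
j=11: r + 10k = 5292.721 → ⌈·⌉ = 5293
j=12: r + 11k = 5778.121 → ⌈·⌉ = 5779
j=13: r + 12k = 6263.521 → ⌈·⌉ = 6264
j=14: r + 13k = 6748.921 → ⌈·⌉ = 6749
j=15: r + 14k = 7234.321 → ⌈·⌉ = 7235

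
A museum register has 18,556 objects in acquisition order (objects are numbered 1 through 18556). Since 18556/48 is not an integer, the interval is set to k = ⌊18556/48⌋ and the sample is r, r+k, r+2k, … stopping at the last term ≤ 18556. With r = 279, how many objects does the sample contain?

48

k = ⌊18556/48⌋ = 386
Achieved size = ⌊(18556 − 279)/386⌋ + 1 = ⌊18277/386⌋ + 1 = 47 + 1 = 48
(last selection: 279 + 47×386 = 18421 ≤ 18556; next would be 18807 > 18556)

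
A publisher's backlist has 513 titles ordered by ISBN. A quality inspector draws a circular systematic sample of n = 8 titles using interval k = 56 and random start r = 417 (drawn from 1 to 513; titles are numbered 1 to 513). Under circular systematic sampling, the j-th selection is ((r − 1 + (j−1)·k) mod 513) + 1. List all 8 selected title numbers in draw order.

417, 473, 16, 72, 128, 184, 240, 296

Selection 1: 417
Selection 2: 417 + 56 = 473
Selection 3: 473 + 56 = 529 → 529 − 513 = 16
Selection 4: 16 + 56 = 72
Selection 5: 72 + 56 = 128
Selection 6: 128 + 56 = 184
Selection 7: 184 + 56 = 240
Selection 8: 240 + 56 = 296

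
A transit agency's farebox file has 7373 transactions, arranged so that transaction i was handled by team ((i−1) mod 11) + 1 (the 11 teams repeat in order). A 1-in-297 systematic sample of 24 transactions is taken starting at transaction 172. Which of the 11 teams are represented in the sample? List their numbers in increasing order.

7

Consecutive selections differ by k = 297, so their team numbers differ by 297 mod 11 = 0.
gcd(297, 11) = 11, so the sample visits 11/11 = 1 distinct residues mod 11.
Start 172 is team 7; the teams hit are 7.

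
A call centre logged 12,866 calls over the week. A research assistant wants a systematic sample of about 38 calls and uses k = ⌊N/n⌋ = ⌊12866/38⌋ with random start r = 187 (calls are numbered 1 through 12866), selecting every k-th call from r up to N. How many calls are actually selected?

k = ⌊12866/38⌋ = 338
Achieved size = ⌊(12866 − 187)/338⌋ + 1 = ⌊12679/338⌋ + 1 = 37 + 1 = 38
(last selection: 187 + 37×338 = 12693 ≤ 12866; next would be 13031 > 12866)

38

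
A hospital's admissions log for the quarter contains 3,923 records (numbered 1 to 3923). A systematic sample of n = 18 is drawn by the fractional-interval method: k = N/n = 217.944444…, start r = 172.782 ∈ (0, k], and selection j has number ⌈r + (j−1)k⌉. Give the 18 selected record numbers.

173, 391, 609, 827, 1045, 1263, 1481, 1699, 1917, 2135, 2353, 2571, 2789, 3007, 3225, 3442, 3660, 3878

j=1: r + 0k = 172.782 → ⌈·⌉ = 173
j=2: r + 1k = 390.726444… → ⌈·⌉ = 391
j=3: r + 2k = 608.670888… → ⌈·⌉ = 609
j=4: r + 3k = 826.615333… → ⌈·⌉ = 827
j=5: r + 4k = 1044.559777… → ⌈·⌉ = 1045
j=6: r + 5k = 1262.504222… → ⌈·⌉ = 1263
j=7: r + 6k = 1480.448666… → ⌈·⌉ = 1481
j=8: r + 7k = 1698.393111… → ⌈·⌉ = 1699
j=9: r + 8k = 1916.337555… → ⌈·⌉ = 1917
j=10: r + 9k = 2134.282 → ⌈·⌉ = 2135
j=11: r + 10k = 2352.226444… → ⌈·⌉ = 2353
j=12: r + 11k = 2570.170888… → ⌈·⌉ = 2571
j=13: r + 12k = 2788.115333… → ⌈·⌉ = 2789
j=14: r + 13k = 3006.059777… → ⌈·⌉ = 3007
j=15: r + 14k = 3224.004222… → ⌈·⌉ = 3225
j=16: r + 15k = 3441.948666… → ⌈·⌉ = 3442
j=17: r + 16k = 3659.893111… → ⌈·⌉ = 3660
j=18: r + 17k = 3877.837555… → ⌈·⌉ = 3878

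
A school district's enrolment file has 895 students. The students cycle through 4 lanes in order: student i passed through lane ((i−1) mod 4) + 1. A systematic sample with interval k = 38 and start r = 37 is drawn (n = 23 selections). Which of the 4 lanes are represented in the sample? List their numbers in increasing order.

1, 3

Consecutive selections differ by k = 38, so their lane numbers differ by 38 mod 4 = 2.
gcd(38, 4) = 2, so the sample visits 4/2 = 2 distinct residues mod 4.
Start 37 is lane 1; the lanes hit are 1, 3.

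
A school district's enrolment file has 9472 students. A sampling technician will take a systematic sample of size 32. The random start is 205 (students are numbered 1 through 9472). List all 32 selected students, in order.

k = N/n = 9472/32 = 296
student 1: 205
student 2: 205 + 296 = 501
student 3: 501 + 296 = 797
student 4: 797 + 296 = 1093
student 5: 1093 + 296 = 1389
student 6: 1389 + 296 = 1685
student 7: 1685 + 296 = 1981
student 8: 1981 + 296 = 2277
student 9: 2277 + 296 = 2573
student 10: 2573 + 296 = 2869
student 11: 2869 + 296 = 3165
student 12: 3165 + 296 = 3461
student 13: 3461 + 296 = 3757
student 14: 3757 + 296 = 4053
student 15: 4053 + 296 = 4349
student 16: 4349 + 296 = 4645
student 17: 4645 + 296 = 4941
student 18: 4941 + 296 = 5237
student 19: 5237 + 296 = 5533
student 20: 5533 + 296 = 5829
student 21: 5829 + 296 = 6125
student 22: 6125 + 296 = 6421
student 23: 6421 + 296 = 6717
student 24: 6717 + 296 = 7013
student 25: 7013 + 296 = 7309
student 26: 7309 + 296 = 7605
student 27: 7605 + 296 = 7901
student 28: 7901 + 296 = 8197
student 29: 8197 + 296 = 8493
student 30: 8493 + 296 = 8789
student 31: 8789 + 296 = 9085
student 32: 9085 + 296 = 9381

205, 501, 797, 1093, 1389, 1685, 1981, 2277, 2573, 2869, 3165, 3461, 3757, 4053, 4349, 4645, 4941, 5237, 5533, 5829, 6125, 6421, 6717, 7013, 7309, 7605, 7901, 8197, 8493, 8789, 9085, 9381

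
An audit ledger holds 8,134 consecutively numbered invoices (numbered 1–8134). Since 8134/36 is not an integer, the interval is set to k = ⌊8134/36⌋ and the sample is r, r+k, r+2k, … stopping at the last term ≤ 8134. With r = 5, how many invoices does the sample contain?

k = ⌊8134/36⌋ = 225
Achieved size = ⌊(8134 − 5)/225⌋ + 1 = ⌊8129/225⌋ + 1 = 36 + 1 = 37
(last selection: 5 + 36×225 = 8105 ≤ 8134; next would be 8330 > 8134)

37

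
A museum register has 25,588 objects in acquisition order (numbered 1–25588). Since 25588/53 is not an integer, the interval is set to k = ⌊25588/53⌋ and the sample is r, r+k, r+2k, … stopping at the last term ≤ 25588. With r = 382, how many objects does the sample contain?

k = ⌊25588/53⌋ = 482
Achieved size = ⌊(25588 − 382)/482⌋ + 1 = ⌊25206/482⌋ + 1 = 52 + 1 = 53
(last selection: 382 + 52×482 = 25446 ≤ 25588; next would be 25928 > 25588)

53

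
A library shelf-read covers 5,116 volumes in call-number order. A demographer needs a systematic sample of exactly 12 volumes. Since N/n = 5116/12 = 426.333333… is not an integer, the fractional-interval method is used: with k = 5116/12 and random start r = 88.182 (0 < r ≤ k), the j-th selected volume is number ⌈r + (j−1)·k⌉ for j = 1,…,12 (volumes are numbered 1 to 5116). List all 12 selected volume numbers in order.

89, 515, 941, 1368, 1794, 2220, 2647, 3073, 3499, 3926, 4352, 4778

j=1: r + 0k = 88.182 → ⌈·⌉ = 89
j=2: r + 1k = 514.515333… → ⌈·⌉ = 515
j=3: r + 2k = 940.848666… → ⌈·⌉ = 941
j=4: r + 3k = 1367.182 → ⌈·⌉ = 1368
j=5: r + 4k = 1793.515333… → ⌈·⌉ = 1794
j=6: r + 5k = 2219.848666… → ⌈·⌉ = 2220
j=7: r + 6k = 2646.182 → ⌈·⌉ = 2647
j=8: r + 7k = 3072.515333… → ⌈·⌉ = 3073
j=9: r + 8k = 3498.848666… → ⌈·⌉ = 3499
j=10: r + 9k = 3925.182 → ⌈·⌉ = 3926
j=11: r + 10k = 4351.515333… → ⌈·⌉ = 4352
j=12: r + 11k = 4777.848666… → ⌈·⌉ = 4778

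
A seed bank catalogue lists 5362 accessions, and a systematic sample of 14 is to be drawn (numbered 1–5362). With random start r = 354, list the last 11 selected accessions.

1503, 1886, 2269, 2652, 3035, 3418, 3801, 4184, 4567, 4950, 5333

k = N/n = 5362/14 = 383
4th selection = 354 + 3×383 = 1503
5th: 1503 + 383 = 1886
6th: 1886 + 383 = 2269
7th: 2269 + 383 = 2652
8th: 2652 + 383 = 3035
9th: 3035 + 383 = 3418
10th: 3418 + 383 = 3801
11th: 3801 + 383 = 4184
12th: 4184 + 383 = 4567
13th: 4567 + 383 = 4950
14th: 4950 + 383 = 5333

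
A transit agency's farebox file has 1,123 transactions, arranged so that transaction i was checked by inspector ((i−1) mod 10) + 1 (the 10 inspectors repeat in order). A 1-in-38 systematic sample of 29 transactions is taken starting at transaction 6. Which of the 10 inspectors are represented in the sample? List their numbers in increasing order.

2, 4, 6, 8, 10

Consecutive selections differ by k = 38, so their inspector numbers differ by 38 mod 10 = 8.
gcd(38, 10) = 2, so the sample visits 10/2 = 5 distinct residues mod 10.
Start 6 is inspector 6; the inspectors hit are 2, 4, 6, 8, 10.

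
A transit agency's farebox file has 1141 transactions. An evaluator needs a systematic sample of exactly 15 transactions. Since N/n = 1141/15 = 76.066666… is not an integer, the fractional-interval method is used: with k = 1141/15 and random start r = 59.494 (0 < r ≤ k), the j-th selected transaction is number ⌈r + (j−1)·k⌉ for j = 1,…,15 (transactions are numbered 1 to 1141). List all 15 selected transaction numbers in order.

j=1: r + 0k = 59.494 → ⌈·⌉ = 60
j=2: r + 1k = 135.560666… → ⌈·⌉ = 136
j=3: r + 2k = 211.627333… → ⌈·⌉ = 212
j=4: r + 3k = 287.694 → ⌈·⌉ = 288
j=5: r + 4k = 363.760666… → ⌈·⌉ = 364
j=6: r + 5k = 439.827333… → ⌈·⌉ = 440
j=7: r + 6k = 515.894 → ⌈·⌉ = 516
j=8: r + 7k = 591.960666… → ⌈·⌉ = 592
j=9: r + 8k = 668.027333… → ⌈·⌉ = 669
j=10: r + 9k = 744.094 → ⌈·⌉ = 745
j=11: r + 10k = 820.160666… → ⌈·⌉ = 821
j=12: r + 11k = 896.227333… → ⌈·⌉ = 897
j=13: r + 12k = 972.294 → ⌈·⌉ = 973
j=14: r + 13k = 1048.360666… → ⌈·⌉ = 1049
j=15: r + 14k = 1124.427333… → ⌈·⌉ = 1125

60, 136, 212, 288, 364, 440, 516, 592, 669, 745, 821, 897, 973, 1049, 1125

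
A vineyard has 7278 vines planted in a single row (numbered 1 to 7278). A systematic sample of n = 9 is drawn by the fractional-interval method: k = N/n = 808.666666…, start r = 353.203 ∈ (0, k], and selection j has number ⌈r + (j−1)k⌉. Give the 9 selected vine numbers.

354, 1162, 1971, 2780, 3588, 4397, 5206, 6014, 6823

j=1: r + 0k = 353.203 → ⌈·⌉ = 354
j=2: r + 1k = 1161.869666… → ⌈·⌉ = 1162
j=3: r + 2k = 1970.536333… → ⌈·⌉ = 1971
j=4: r + 3k = 2779.203 → ⌈·⌉ = 2780
j=5: r + 4k = 3587.869666… → ⌈·⌉ = 3588
j=6: r + 5k = 4396.536333… → ⌈·⌉ = 4397
j=7: r + 6k = 5205.203 → ⌈·⌉ = 5206
j=8: r + 7k = 6013.869666… → ⌈·⌉ = 6014
j=9: r + 8k = 6822.536333… → ⌈·⌉ = 6823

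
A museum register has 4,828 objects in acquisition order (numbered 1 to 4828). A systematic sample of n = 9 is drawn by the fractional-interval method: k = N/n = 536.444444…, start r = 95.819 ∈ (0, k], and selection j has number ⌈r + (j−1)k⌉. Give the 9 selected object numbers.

96, 633, 1169, 1706, 2242, 2779, 3315, 3851, 4388

j=1: r + 0k = 95.819 → ⌈·⌉ = 96
j=2: r + 1k = 632.263444… → ⌈·⌉ = 633
j=3: r + 2k = 1168.707888… → ⌈·⌉ = 1169
j=4: r + 3k = 1705.152333… → ⌈·⌉ = 1706
j=5: r + 4k = 2241.596777… → ⌈·⌉ = 2242
j=6: r + 5k = 2778.041222… → ⌈·⌉ = 2779
j=7: r + 6k = 3314.485666… → ⌈·⌉ = 3315
j=8: r + 7k = 3850.930111… → ⌈·⌉ = 3851
j=9: r + 8k = 4387.374555… → ⌈·⌉ = 4388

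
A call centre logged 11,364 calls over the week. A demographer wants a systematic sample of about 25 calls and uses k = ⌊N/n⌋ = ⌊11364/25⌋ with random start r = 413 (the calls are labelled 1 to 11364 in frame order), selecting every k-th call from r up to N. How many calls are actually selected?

k = ⌊11364/25⌋ = 454
Achieved size = ⌊(11364 − 413)/454⌋ + 1 = ⌊10951/454⌋ + 1 = 24 + 1 = 25
(last selection: 413 + 24×454 = 11309 ≤ 11364; next would be 11763 > 11364)

25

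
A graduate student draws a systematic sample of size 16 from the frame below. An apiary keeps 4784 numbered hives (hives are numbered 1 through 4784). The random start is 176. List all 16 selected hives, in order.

k = N/n = 4784/16 = 299
hive 1: 176
hive 2: 176 + 299 = 475
hive 3: 475 + 299 = 774
hive 4: 774 + 299 = 1073
hive 5: 1073 + 299 = 1372
hive 6: 1372 + 299 = 1671
hive 7: 1671 + 299 = 1970
hive 8: 1970 + 299 = 2269
hive 9: 2269 + 299 = 2568
hive 10: 2568 + 299 = 2867
hive 11: 2867 + 299 = 3166
hive 12: 3166 + 299 = 3465
hive 13: 3465 + 299 = 3764
hive 14: 3764 + 299 = 4063
hive 15: 4063 + 299 = 4362
hive 16: 4362 + 299 = 4661

176, 475, 774, 1073, 1372, 1671, 1970, 2269, 2568, 2867, 3166, 3465, 3764, 4063, 4362, 4661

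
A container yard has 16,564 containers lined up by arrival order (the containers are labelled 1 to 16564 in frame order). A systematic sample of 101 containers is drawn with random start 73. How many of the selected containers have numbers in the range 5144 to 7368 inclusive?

14

k = 16564/101 = 164
First selection ≥ 5144: 73 + ⌈(5144−73)/164⌉·164 = 73 + 31×164 = 5157
Last selection ≤ 7368: 73 + ⌊(7368−73)/164⌋·164 = 73 + 44×164 = 7289
Count = 44 − 31 + 1 = 14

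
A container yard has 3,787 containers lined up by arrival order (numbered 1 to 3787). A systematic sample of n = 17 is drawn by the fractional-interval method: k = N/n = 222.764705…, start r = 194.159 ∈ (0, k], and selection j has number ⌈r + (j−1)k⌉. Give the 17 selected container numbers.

j=1: r + 0k = 194.159 → ⌈·⌉ = 195
j=2: r + 1k = 416.923705… → ⌈·⌉ = 417
j=3: r + 2k = 639.688411… → ⌈·⌉ = 640
j=4: r + 3k = 862.453117… → ⌈·⌉ = 863
j=5: r + 4k = 1085.217823… → ⌈·⌉ = 1086
j=6: r + 5k = 1307.982529… → ⌈·⌉ = 1308
j=7: r + 6k = 1530.747235… → ⌈·⌉ = 1531
j=8: r + 7k = 1753.511941… → ⌈·⌉ = 1754
j=9: r + 8k = 1976.276647… → ⌈·⌉ = 1977
j=10: r + 9k = 2199.041352… → ⌈·⌉ = 2200
j=11: r + 10k = 2421.806058… → ⌈·⌉ = 2422
j=12: r + 11k = 2644.570764… → ⌈·⌉ = 2645
j=13: r + 12k = 2867.335470… → ⌈·⌉ = 2868
j=14: r + 13k = 3090.100176… → ⌈·⌉ = 3091
j=15: r + 14k = 3312.864882… → ⌈·⌉ = 3313
j=16: r + 15k = 3535.629588… → ⌈·⌉ = 3536
j=17: r + 16k = 3758.394294… → ⌈·⌉ = 3759

195, 417, 640, 863, 1086, 1308, 1531, 1754, 1977, 2200, 2422, 2645, 2868, 3091, 3313, 3536, 3759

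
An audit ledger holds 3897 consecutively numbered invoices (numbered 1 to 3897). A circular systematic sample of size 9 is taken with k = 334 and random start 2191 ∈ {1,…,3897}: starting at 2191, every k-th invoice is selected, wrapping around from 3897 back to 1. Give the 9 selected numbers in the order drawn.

2191, 2525, 2859, 3193, 3527, 3861, 298, 632, 966

Selection 1: 2191
Selection 2: 2191 + 334 = 2525
Selection 3: 2525 + 334 = 2859
Selection 4: 2859 + 334 = 3193
Selection 5: 3193 + 334 = 3527
Selection 6: 3527 + 334 = 3861
Selection 7: 3861 + 334 = 4195 → 4195 − 3897 = 298
Selection 8: 298 + 334 = 632
Selection 9: 632 + 334 = 966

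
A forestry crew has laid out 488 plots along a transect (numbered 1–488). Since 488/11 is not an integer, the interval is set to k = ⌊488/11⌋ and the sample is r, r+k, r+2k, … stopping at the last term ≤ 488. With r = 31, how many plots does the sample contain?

k = ⌊488/11⌋ = 44
Achieved size = ⌊(488 − 31)/44⌋ + 1 = ⌊457/44⌋ + 1 = 10 + 1 = 11
(last selection: 31 + 10×44 = 471 ≤ 488; next would be 515 > 488)

11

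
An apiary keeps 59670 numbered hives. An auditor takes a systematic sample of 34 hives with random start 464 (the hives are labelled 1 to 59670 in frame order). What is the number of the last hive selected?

k = 59670/34 = 1755
34th selection = r + (34−1)·k = 464 + 33×1755 = 464 + 57915 = 58379

58379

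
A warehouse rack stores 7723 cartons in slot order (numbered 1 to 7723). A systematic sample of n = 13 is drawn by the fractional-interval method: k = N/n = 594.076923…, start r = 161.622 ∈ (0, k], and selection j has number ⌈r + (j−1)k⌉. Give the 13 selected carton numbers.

162, 756, 1350, 1944, 2538, 3133, 3727, 4321, 4915, 5509, 6103, 6697, 7291

j=1: r + 0k = 161.622 → ⌈·⌉ = 162
j=2: r + 1k = 755.698923… → ⌈·⌉ = 756
j=3: r + 2k = 1349.775846… → ⌈·⌉ = 1350
j=4: r + 3k = 1943.852769… → ⌈·⌉ = 1944
j=5: r + 4k = 2537.929692… → ⌈·⌉ = 2538
j=6: r + 5k = 3132.006615… → ⌈·⌉ = 3133
j=7: r + 6k = 3726.083538… → ⌈·⌉ = 3727
j=8: r + 7k = 4320.160461… → ⌈·⌉ = 4321
j=9: r + 8k = 4914.237384… → ⌈·⌉ = 4915
j=10: r + 9k = 5508.314307… → ⌈·⌉ = 5509
j=11: r + 10k = 6102.391230… → ⌈·⌉ = 6103
j=12: r + 11k = 6696.468153… → ⌈·⌉ = 6697
j=13: r + 12k = 7290.545076… → ⌈·⌉ = 7291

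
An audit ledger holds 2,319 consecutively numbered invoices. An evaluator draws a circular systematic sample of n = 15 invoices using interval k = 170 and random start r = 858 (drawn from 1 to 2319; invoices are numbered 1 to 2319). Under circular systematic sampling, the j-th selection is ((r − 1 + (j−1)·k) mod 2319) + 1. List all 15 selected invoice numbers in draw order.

Selection 1: 858
Selection 2: 858 + 170 = 1028
Selection 3: 1028 + 170 = 1198
Selection 4: 1198 + 170 = 1368
Selection 5: 1368 + 170 = 1538
Selection 6: 1538 + 170 = 1708
Selection 7: 1708 + 170 = 1878
Selection 8: 1878 + 170 = 2048
Selection 9: 2048 + 170 = 2218
Selection 10: 2218 + 170 = 2388 → 2388 − 2319 = 69
Selection 11: 69 + 170 = 239
Selection 12: 239 + 170 = 409
Selection 13: 409 + 170 = 579
Selection 14: 579 + 170 = 749
Selection 15: 749 + 170 = 919

858, 1028, 1198, 1368, 1538, 1708, 1878, 2048, 2218, 69, 239, 409, 579, 749, 919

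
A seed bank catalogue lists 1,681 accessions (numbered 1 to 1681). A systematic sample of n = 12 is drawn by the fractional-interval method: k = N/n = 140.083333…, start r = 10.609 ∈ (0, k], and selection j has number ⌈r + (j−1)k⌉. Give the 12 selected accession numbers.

j=1: r + 0k = 10.609 → ⌈·⌉ = 11
j=2: r + 1k = 150.692333… → ⌈·⌉ = 151
j=3: r + 2k = 290.775666… → ⌈·⌉ = 291
j=4: r + 3k = 430.859 → ⌈·⌉ = 431
j=5: r + 4k = 570.942333… → ⌈·⌉ = 571
j=6: r + 5k = 711.025666… → ⌈·⌉ = 712
j=7: r + 6k = 851.109 → ⌈·⌉ = 852
j=8: r + 7k = 991.192333… → ⌈·⌉ = 992
j=9: r + 8k = 1131.275666… → ⌈·⌉ = 1132
j=10: r + 9k = 1271.359 → ⌈·⌉ = 1272
j=11: r + 10k = 1411.442333… → ⌈·⌉ = 1412
j=12: r + 11k = 1551.525666… → ⌈·⌉ = 1552

11, 151, 291, 431, 571, 712, 852, 992, 1132, 1272, 1412, 1552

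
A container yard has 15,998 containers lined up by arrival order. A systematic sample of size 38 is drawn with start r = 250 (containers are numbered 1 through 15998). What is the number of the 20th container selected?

8249

k = 15998/38 = 421
20th selection = r + (20−1)·k = 250 + 19×421 = 250 + 7999 = 8249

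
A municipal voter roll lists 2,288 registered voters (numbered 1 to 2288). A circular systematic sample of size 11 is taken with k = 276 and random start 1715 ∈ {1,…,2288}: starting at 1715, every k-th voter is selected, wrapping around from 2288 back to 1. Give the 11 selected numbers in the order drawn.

1715, 1991, 2267, 255, 531, 807, 1083, 1359, 1635, 1911, 2187

Selection 1: 1715
Selection 2: 1715 + 276 = 1991
Selection 3: 1991 + 276 = 2267
Selection 4: 2267 + 276 = 2543 → 2543 − 2288 = 255
Selection 5: 255 + 276 = 531
Selection 6: 531 + 276 = 807
Selection 7: 807 + 276 = 1083
Selection 8: 1083 + 276 = 1359
Selection 9: 1359 + 276 = 1635
Selection 10: 1635 + 276 = 1911
Selection 11: 1911 + 276 = 2187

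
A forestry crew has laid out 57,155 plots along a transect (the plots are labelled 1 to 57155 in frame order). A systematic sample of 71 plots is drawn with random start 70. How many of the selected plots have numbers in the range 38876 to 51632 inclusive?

k = 57155/71 = 805
First selection ≥ 38876: 70 + ⌈(38876−70)/805⌉·805 = 70 + 49×805 = 39515
Last selection ≤ 51632: 70 + ⌊(51632−70)/805⌋·805 = 70 + 64×805 = 51590
Count = 64 − 49 + 1 = 16

16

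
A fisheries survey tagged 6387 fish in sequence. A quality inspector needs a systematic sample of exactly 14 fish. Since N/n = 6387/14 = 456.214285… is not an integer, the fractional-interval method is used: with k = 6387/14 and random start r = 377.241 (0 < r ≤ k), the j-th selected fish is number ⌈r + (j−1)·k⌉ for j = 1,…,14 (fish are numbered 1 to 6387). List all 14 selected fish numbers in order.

378, 834, 1290, 1746, 2203, 2659, 3115, 3571, 4027, 4484, 4940, 5396, 5852, 6309

j=1: r + 0k = 377.241 → ⌈·⌉ = 378
j=2: r + 1k = 833.455285… → ⌈·⌉ = 834
j=3: r + 2k = 1289.669571… → ⌈·⌉ = 1290
j=4: r + 3k = 1745.883857… → ⌈·⌉ = 1746
j=5: r + 4k = 2202.098142… → ⌈·⌉ = 2203
j=6: r + 5k = 2658.312428… → ⌈·⌉ = 2659
j=7: r + 6k = 3114.526714… → ⌈·⌉ = 3115
j=8: r + 7k = 3570.741 → ⌈·⌉ = 3571
j=9: r + 8k = 4026.955285… → ⌈·⌉ = 4027
j=10: r + 9k = 4483.169571… → ⌈·⌉ = 4484
j=11: r + 10k = 4939.383857… → ⌈·⌉ = 4940
j=12: r + 11k = 5395.598142… → ⌈·⌉ = 5396
j=13: r + 12k = 5851.812428… → ⌈·⌉ = 5852
j=14: r + 13k = 6308.026714… → ⌈·⌉ = 6309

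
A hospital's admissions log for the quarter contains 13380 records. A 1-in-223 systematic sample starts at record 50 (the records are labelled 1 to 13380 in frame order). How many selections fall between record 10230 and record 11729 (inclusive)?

k = 223
First selection ≥ 10230: 50 + ⌈(10230−50)/223⌉·223 = 50 + 46×223 = 10308
Last selection ≤ 11729: 50 + ⌊(11729−50)/223⌋·223 = 50 + 52×223 = 11646
Count = 52 − 46 + 1 = 7

7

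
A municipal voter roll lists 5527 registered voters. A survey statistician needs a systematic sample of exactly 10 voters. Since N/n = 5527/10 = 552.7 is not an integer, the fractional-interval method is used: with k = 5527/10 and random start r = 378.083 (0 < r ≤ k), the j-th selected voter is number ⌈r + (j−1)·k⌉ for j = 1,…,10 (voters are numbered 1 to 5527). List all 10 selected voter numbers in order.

379, 931, 1484, 2037, 2589, 3142, 3695, 4247, 4800, 5353

j=1: r + 0k = 378.083 → ⌈·⌉ = 379
j=2: r + 1k = 930.783 → ⌈·⌉ = 931
j=3: r + 2k = 1483.483 → ⌈·⌉ = 1484
j=4: r + 3k = 2036.183 → ⌈·⌉ = 2037
j=5: r + 4k = 2588.883 → ⌈·⌉ = 2589
j=6: r + 5k = 3141.583 → ⌈·⌉ = 3142
j=7: r + 6k = 3694.283 → ⌈·⌉ = 3695
j=8: r + 7k = 4246.983 → ⌈·⌉ = 4247
j=9: r + 8k = 4799.683 → ⌈·⌉ = 4800
j=10: r + 9k = 5352.383 → ⌈·⌉ = 5353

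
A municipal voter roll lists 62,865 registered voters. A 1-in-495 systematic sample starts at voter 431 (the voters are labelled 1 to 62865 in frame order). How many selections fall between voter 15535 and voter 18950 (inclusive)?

7

k = 495
First selection ≥ 15535: 431 + ⌈(15535−431)/495⌉·495 = 431 + 31×495 = 15776
Last selection ≤ 18950: 431 + ⌊(18950−431)/495⌋·495 = 431 + 37×495 = 18746
Count = 37 − 31 + 1 = 7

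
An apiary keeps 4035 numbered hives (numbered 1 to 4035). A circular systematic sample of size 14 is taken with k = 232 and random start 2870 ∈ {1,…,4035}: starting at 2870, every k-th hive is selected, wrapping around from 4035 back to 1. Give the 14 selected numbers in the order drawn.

Selection 1: 2870
Selection 2: 2870 + 232 = 3102
Selection 3: 3102 + 232 = 3334
Selection 4: 3334 + 232 = 3566
Selection 5: 3566 + 232 = 3798
Selection 6: 3798 + 232 = 4030
Selection 7: 4030 + 232 = 4262 → 4262 − 4035 = 227
Selection 8: 227 + 232 = 459
Selection 9: 459 + 232 = 691
Selection 10: 691 + 232 = 923
Selection 11: 923 + 232 = 1155
Selection 12: 1155 + 232 = 1387
Selection 13: 1387 + 232 = 1619
Selection 14: 1619 + 232 = 1851

2870, 3102, 3334, 3566, 3798, 4030, 227, 459, 691, 923, 1155, 1387, 1619, 1851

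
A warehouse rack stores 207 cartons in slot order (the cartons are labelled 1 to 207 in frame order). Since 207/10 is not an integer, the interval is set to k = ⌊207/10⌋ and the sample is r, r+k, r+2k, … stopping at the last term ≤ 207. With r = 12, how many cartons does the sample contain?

10

k = ⌊207/10⌋ = 20
Achieved size = ⌊(207 − 12)/20⌋ + 1 = ⌊195/20⌋ + 1 = 9 + 1 = 10
(last selection: 12 + 9×20 = 192 ≤ 207; next would be 212 > 207)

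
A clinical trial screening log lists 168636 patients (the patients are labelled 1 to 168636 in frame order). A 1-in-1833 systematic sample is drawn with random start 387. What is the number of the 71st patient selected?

128697

k = 1833
71st selection = r + (71−1)·k = 387 + 70×1833 = 387 + 128310 = 128697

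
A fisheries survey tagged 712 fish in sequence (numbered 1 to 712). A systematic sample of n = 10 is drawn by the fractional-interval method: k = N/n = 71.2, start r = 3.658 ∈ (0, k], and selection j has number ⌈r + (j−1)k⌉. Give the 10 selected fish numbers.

4, 75, 147, 218, 289, 360, 431, 503, 574, 645

j=1: r + 0k = 3.658 → ⌈·⌉ = 4
j=2: r + 1k = 74.858 → ⌈·⌉ = 75
j=3: r + 2k = 146.058 → ⌈·⌉ = 147
j=4: r + 3k = 217.258 → ⌈·⌉ = 218
j=5: r + 4k = 288.458 → ⌈·⌉ = 289
j=6: r + 5k = 359.658 → ⌈·⌉ = 360
j=7: r + 6k = 430.858 → ⌈·⌉ = 431
j=8: r + 7k = 502.058 → ⌈·⌉ = 503
j=9: r + 8k = 573.258 → ⌈·⌉ = 574
j=10: r + 9k = 644.458 → ⌈·⌉ = 645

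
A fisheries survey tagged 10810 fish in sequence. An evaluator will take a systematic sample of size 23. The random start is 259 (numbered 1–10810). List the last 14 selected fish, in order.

k = N/n = 10810/23 = 470
10th selection = 259 + 9×470 = 4489
11th: 4489 + 470 = 4959
12th: 4959 + 470 = 5429
13th: 5429 + 470 = 5899
14th: 5899 + 470 = 6369
15th: 6369 + 470 = 6839
16th: 6839 + 470 = 7309
17th: 7309 + 470 = 7779
18th: 7779 + 470 = 8249
19th: 8249 + 470 = 8719
20th: 8719 + 470 = 9189
21st: 9189 + 470 = 9659
22nd: 9659 + 470 = 10129
23rd: 10129 + 470 = 10599

4489, 4959, 5429, 5899, 6369, 6839, 7309, 7779, 8249, 8719, 9189, 9659, 10129, 10599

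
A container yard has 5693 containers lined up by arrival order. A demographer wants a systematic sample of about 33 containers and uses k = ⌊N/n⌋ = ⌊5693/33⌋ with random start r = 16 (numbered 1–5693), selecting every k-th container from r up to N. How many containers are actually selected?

34

k = ⌊5693/33⌋ = 172
Achieved size = ⌊(5693 − 16)/172⌋ + 1 = ⌊5677/172⌋ + 1 = 33 + 1 = 34
(last selection: 16 + 33×172 = 5692 ≤ 5693; next would be 5864 > 5693)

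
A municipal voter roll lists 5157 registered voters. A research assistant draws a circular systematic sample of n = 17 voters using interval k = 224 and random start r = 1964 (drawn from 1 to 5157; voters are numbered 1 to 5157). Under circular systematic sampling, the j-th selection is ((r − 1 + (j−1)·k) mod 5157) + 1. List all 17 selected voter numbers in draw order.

Selection 1: 1964
Selection 2: 1964 + 224 = 2188
Selection 3: 2188 + 224 = 2412
Selection 4: 2412 + 224 = 2636
Selection 5: 2636 + 224 = 2860
Selection 6: 2860 + 224 = 3084
Selection 7: 3084 + 224 = 3308
Selection 8: 3308 + 224 = 3532
Selection 9: 3532 + 224 = 3756
Selection 10: 3756 + 224 = 3980
Selection 11: 3980 + 224 = 4204
Selection 12: 4204 + 224 = 4428
Selection 13: 4428 + 224 = 4652
Selection 14: 4652 + 224 = 4876
Selection 15: 4876 + 224 = 5100
Selection 16: 5100 + 224 = 5324 → 5324 − 5157 = 167
Selection 17: 167 + 224 = 391

1964, 2188, 2412, 2636, 2860, 3084, 3308, 3532, 3756, 3980, 4204, 4428, 4652, 4876, 5100, 167, 391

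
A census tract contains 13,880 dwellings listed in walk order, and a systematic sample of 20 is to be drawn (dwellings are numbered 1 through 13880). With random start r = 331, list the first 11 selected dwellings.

331, 1025, 1719, 2413, 3107, 3801, 4495, 5189, 5883, 6577, 7271

k = N/n = 13880/20 = 694
dwelling 1: 331
dwelling 2: 331 + 694 = 1025
dwelling 3: 1025 + 694 = 1719
dwelling 4: 1719 + 694 = 2413
dwelling 5: 2413 + 694 = 3107
dwelling 6: 3107 + 694 = 3801
dwelling 7: 3801 + 694 = 4495
dwelling 8: 4495 + 694 = 5189
dwelling 9: 5189 + 694 = 5883
dwelling 10: 5883 + 694 = 6577
dwelling 11: 6577 + 694 = 7271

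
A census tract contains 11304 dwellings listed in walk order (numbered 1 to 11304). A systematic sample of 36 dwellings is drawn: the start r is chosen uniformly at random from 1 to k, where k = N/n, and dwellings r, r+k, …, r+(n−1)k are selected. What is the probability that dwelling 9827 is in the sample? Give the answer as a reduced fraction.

k = 11304/36 = 314.
Dwelling 9827 is selected iff r ≡ 9827 (mod 314); exactly one such r in {1,…,314}.
Inclusion probability = 1/314.

1/314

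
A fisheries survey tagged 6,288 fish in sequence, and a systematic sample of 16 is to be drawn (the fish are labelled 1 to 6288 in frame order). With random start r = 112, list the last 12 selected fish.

1684, 2077, 2470, 2863, 3256, 3649, 4042, 4435, 4828, 5221, 5614, 6007

k = N/n = 6288/16 = 393
5th selection = 112 + 4×393 = 1684
6th: 1684 + 393 = 2077
7th: 2077 + 393 = 2470
8th: 2470 + 393 = 2863
9th: 2863 + 393 = 3256
10th: 3256 + 393 = 3649
11th: 3649 + 393 = 4042
12th: 4042 + 393 = 4435
13th: 4435 + 393 = 4828
14th: 4828 + 393 = 5221
15th: 5221 + 393 = 5614
16th: 5614 + 393 = 6007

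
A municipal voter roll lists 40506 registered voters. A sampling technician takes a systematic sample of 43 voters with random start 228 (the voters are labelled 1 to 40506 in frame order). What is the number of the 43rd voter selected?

k = 40506/43 = 942
43rd selection = r + (43−1)·k = 228 + 42×942 = 228 + 39564 = 39792

39792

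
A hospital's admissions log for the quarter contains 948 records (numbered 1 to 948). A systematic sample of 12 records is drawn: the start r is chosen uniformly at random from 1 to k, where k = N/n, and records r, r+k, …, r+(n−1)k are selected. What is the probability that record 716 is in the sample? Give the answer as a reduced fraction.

1/79

k = 948/12 = 79.
Record 716 is selected iff r ≡ 716 (mod 79); exactly one such r in {1,…,79}.
Inclusion probability = 1/79.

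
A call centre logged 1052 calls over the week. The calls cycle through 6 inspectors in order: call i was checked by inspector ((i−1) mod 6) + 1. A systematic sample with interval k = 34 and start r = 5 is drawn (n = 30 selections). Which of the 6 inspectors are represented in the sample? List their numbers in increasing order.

1, 3, 5

Consecutive selections differ by k = 34, so their inspector numbers differ by 34 mod 6 = 4.
gcd(34, 6) = 2, so the sample visits 6/2 = 3 distinct residues mod 6.
Start 5 is inspector 5; the inspectors hit are 1, 3, 5.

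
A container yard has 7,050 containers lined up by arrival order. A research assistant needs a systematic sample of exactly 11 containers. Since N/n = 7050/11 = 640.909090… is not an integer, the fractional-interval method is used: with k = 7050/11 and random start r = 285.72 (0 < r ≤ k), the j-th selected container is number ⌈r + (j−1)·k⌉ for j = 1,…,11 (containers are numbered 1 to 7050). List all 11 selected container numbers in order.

286, 927, 1568, 2209, 2850, 3491, 4132, 4773, 5413, 6054, 6695

j=1: r + 0k = 285.72 → ⌈·⌉ = 286
j=2: r + 1k = 926.629090… → ⌈·⌉ = 927
j=3: r + 2k = 1567.538181… → ⌈·⌉ = 1568
j=4: r + 3k = 2208.447272… → ⌈·⌉ = 2209
j=5: r + 4k = 2849.356363… → ⌈·⌉ = 2850
j=6: r + 5k = 3490.265454… → ⌈·⌉ = 3491
j=7: r + 6k = 4131.174545… → ⌈·⌉ = 4132
j=8: r + 7k = 4772.083636… → ⌈·⌉ = 4773
j=9: r + 8k = 5412.992727… → ⌈·⌉ = 5413
j=10: r + 9k = 6053.901818… → ⌈·⌉ = 6054
j=11: r + 10k = 6694.810909… → ⌈·⌉ = 6695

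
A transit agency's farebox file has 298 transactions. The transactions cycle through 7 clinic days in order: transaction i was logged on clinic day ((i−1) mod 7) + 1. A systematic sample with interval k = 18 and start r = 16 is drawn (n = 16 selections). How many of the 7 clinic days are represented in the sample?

Consecutive selections differ by k = 18, so their clinic day numbers differ by 18 mod 7 = 4.
gcd(18, 7) = 1, so the sample visits 7/1 = 7 distinct residues mod 7.
Start 16 is clinic day 2; the clinic days hit are 1, 2, 3, 4, 5, 6, 7.

7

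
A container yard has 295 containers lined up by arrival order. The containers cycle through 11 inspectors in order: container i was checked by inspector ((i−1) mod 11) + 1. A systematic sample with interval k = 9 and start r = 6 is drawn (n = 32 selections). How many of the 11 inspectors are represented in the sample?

11

Consecutive selections differ by k = 9, so their inspector numbers differ by 9 mod 11 = 9.
gcd(9, 11) = 1, so the sample visits 11/1 = 11 distinct residues mod 11.
Start 6 is inspector 6; the inspectors hit are 1, 2, 3, 4, 5, 6, 7, 8, 9, 10, 11.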